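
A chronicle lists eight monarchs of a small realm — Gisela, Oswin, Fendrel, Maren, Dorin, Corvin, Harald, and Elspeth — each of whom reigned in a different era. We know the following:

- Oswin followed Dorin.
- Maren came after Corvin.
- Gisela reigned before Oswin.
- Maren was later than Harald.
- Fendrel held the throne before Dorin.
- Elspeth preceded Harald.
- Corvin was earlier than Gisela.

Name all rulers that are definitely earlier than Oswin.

Directly stated before Oswin: Dorin and Gisela.
Corvin reaches Oswin via Corvin → Gisela → Oswin.
Fendrel reaches Oswin via Fendrel → Dorin → Oswin.

Corvin, Dorin, Fendrel, Gisela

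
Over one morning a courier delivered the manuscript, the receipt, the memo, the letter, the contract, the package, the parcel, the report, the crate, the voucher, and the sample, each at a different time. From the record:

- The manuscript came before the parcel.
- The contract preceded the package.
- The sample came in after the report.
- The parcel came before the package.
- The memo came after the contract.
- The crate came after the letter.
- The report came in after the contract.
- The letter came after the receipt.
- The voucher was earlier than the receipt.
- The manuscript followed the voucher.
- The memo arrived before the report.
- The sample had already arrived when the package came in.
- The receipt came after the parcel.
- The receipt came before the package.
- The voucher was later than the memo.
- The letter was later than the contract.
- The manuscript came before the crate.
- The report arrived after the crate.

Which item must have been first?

the contract

The contract has a chain of constraints placing it before every other item, so the contract must be first.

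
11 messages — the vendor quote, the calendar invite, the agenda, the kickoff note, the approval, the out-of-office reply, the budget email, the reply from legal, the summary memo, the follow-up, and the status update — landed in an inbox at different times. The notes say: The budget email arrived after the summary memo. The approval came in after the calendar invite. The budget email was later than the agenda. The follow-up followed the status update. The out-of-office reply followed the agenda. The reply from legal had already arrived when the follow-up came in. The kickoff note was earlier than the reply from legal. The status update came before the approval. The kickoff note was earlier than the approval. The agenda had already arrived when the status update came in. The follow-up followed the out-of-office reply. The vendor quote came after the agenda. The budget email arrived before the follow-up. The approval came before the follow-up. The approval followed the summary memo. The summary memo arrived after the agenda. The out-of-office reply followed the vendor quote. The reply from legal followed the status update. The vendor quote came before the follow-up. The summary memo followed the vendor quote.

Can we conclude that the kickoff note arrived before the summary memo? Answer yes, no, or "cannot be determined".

No chain of stated constraints runs from the kickoff note to the summary memo, and none runs from the summary memo to the kickoff note either.
So the relative order of the kickoff note and the summary memo is not fixed by the given facts.

cannot be determined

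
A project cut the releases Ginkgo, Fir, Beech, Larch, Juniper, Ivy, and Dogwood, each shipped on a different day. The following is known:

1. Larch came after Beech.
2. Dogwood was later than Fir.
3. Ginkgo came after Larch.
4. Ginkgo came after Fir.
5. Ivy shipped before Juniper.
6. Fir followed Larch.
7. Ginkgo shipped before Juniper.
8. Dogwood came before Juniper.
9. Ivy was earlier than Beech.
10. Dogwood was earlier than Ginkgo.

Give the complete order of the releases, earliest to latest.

The constraints fix every adjacent pair, so only one ordering works:
Ivy → Beech → Larch → Fir → Dogwood → Ginkgo → Juniper.

Ivy, Beech, Larch, Fir, Dogwood, Ginkgo, Juniper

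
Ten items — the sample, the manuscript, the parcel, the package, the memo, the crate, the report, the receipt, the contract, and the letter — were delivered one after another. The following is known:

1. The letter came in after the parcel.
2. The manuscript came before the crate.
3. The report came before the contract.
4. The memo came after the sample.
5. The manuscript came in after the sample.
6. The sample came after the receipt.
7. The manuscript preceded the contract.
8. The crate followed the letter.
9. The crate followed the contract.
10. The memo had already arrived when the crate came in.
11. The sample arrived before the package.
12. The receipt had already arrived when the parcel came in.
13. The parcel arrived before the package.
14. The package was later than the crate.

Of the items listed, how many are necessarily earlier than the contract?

4

Directly stated before the contract: the manuscript and the report.
The receipt reaches the contract via the receipt → the sample → the manuscript → the contract.
The sample reaches the contract via the sample → the manuscript → the contract.
That's the manuscript, the receipt, the report, and the sample — 4 in all.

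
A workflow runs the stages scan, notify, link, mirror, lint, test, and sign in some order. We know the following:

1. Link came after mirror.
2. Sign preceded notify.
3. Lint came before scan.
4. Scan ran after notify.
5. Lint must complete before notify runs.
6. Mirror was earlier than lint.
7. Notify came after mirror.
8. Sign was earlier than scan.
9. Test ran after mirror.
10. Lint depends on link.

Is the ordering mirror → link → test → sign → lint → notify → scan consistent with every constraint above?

yes

Check each stated constraint against the proposed order — e.g. mirror is ahead of lint; mirror is ahead of notify. Every pair is in the required order; nothing is violated.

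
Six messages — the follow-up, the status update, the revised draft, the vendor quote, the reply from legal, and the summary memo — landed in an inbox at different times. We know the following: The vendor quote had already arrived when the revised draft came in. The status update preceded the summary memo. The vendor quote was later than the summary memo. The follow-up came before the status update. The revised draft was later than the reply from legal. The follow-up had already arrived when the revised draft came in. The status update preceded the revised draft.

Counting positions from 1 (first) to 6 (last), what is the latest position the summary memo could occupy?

4

The summary memo must come before the revised draft and the vendor quote — 2 messages forced after it.
Everything else can be placed before the summary memo in some valid order, so the summary memo can sit as late as position 6 − 2 = 4.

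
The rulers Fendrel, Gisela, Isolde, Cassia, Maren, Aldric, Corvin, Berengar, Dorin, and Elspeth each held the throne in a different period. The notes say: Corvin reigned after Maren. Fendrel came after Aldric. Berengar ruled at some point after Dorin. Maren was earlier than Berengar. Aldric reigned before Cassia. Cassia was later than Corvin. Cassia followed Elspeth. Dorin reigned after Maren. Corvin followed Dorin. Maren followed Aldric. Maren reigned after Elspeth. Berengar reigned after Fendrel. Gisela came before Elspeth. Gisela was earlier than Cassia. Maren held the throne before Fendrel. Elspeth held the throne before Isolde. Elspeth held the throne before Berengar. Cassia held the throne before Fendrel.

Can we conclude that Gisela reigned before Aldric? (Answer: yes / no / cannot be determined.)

cannot be determined

No chain of stated constraints runs from Gisela to Aldric, and none runs from Aldric to Gisela either.
So the relative order of Gisela and Aldric is not fixed by the given facts.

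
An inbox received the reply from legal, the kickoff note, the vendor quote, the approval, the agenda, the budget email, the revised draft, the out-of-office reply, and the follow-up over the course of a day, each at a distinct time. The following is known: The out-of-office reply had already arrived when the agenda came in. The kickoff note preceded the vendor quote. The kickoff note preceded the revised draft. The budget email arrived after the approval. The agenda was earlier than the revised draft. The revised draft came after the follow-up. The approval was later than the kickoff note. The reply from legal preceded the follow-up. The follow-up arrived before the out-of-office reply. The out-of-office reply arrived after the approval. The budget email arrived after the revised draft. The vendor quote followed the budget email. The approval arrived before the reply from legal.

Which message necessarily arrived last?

Every other message has a chain of constraints placing it before the vendor quote, so the vendor quote is last.

the vendor quote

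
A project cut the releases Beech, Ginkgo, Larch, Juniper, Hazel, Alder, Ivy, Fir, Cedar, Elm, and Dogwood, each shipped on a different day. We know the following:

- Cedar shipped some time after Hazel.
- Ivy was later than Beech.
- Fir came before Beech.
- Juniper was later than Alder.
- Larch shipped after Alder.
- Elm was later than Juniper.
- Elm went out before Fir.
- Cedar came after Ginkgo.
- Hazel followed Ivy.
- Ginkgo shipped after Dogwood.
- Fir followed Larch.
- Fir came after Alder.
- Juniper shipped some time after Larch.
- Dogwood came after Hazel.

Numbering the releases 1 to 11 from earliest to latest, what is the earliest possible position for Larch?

2

Alder must come before Larch — 1 forced predecessor.
Nothing else is forced ahead of Larch, so its earliest slot is position 1 + 1 = 2.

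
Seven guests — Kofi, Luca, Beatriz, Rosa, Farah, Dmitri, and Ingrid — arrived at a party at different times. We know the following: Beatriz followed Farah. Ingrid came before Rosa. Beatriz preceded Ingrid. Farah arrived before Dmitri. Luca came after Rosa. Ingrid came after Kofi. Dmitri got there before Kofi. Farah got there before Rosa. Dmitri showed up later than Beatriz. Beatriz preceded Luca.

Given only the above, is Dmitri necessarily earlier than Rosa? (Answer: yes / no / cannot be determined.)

Chain the constraints: Dmitri → Kofi → Ingrid → Rosa. Each link is directly stated, so Dmitri comes before Rosa.

yes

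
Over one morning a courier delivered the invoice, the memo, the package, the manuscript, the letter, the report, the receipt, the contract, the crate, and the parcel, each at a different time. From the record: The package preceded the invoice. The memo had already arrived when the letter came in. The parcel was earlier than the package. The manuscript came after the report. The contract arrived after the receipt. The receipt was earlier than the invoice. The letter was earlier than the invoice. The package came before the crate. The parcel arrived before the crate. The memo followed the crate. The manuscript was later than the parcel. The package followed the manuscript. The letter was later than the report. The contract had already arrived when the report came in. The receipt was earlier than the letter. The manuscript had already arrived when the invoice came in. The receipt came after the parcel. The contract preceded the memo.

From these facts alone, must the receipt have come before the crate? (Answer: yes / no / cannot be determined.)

yes

Chain the constraints: the receipt → the contract → the report → the manuscript → the package → the crate. Each link is directly stated, so the receipt comes before the crate.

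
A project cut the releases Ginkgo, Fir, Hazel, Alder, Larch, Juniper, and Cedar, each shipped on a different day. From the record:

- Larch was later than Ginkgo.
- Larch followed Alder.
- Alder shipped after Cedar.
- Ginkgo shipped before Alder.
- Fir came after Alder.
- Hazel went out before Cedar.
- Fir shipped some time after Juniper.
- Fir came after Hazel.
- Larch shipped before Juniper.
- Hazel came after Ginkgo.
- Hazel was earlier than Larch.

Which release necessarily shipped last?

Every other release has a chain of constraints placing it before Fir, so Fir is last.

Fir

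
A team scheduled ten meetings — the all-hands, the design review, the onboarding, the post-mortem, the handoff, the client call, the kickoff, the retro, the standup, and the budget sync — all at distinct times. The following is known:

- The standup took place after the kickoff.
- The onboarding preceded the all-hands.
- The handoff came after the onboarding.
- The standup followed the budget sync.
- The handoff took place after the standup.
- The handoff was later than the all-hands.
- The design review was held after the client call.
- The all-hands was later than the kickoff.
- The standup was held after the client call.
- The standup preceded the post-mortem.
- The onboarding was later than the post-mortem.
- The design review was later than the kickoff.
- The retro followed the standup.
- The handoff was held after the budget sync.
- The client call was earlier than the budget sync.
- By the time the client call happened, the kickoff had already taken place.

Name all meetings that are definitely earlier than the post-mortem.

the budget sync, the client call, the kickoff, the standup

Directly stated before the post-mortem: the standup.
The budget sync reaches the post-mortem via the budget sync → the standup → the post-mortem.
The client call reaches the post-mortem via the client call → the standup → the post-mortem.
The kickoff reaches the post-mortem via the kickoff → the standup → the post-mortem.
No chain forces the retro (or any of the others) ahead of the post-mortem.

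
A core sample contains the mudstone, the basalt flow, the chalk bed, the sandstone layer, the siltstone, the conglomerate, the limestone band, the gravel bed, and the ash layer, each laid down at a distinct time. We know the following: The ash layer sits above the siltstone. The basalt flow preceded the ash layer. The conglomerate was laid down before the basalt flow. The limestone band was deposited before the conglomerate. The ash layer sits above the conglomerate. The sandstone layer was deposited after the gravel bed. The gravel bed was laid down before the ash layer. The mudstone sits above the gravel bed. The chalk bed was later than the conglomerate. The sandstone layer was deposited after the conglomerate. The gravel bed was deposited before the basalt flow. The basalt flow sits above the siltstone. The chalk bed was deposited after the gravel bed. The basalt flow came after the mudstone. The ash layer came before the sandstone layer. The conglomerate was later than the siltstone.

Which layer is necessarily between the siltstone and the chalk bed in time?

Tracing the constraints gives the siltstone → the conglomerate → the chalk bed, so the conglomerate sits after the siltstone and before the chalk bed.
No other layer is forced both after the siltstone and before the chalk bed.

the conglomerate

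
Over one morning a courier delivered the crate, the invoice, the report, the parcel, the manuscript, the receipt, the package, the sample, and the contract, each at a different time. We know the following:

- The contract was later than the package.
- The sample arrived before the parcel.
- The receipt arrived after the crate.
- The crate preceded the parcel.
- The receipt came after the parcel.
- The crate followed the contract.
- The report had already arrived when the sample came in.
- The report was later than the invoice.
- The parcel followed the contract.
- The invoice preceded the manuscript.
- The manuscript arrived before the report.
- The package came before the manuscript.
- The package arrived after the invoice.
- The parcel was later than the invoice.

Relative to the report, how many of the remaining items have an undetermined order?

2

Forced before the report: the invoice, the manuscript, and the package; forced after the report: the parcel, the receipt, and the sample.
That leaves the contract and the crate with no forced order relative to the report — 2.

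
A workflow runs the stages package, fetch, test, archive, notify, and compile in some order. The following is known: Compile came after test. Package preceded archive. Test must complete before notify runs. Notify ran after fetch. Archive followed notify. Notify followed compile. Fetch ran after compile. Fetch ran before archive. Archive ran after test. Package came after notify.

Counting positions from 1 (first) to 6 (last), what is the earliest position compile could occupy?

2

Test must come before compile — 1 forced predecessor.
Nothing else is forced ahead of compile, so its earliest slot is position 1 + 1 = 2.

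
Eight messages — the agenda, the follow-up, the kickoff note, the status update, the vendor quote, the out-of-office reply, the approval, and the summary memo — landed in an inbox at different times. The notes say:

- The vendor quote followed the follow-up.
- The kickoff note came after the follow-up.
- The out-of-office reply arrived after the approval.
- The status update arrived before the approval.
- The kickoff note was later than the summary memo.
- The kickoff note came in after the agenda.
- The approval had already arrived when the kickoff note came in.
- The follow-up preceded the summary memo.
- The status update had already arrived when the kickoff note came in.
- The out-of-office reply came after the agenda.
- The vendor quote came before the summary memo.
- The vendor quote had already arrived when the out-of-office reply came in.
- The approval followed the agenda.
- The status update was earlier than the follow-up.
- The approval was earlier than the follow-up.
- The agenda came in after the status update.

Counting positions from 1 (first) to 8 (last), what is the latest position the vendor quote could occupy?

5

The vendor quote must come before the kickoff note, the out-of-office reply, and the summary memo — 3 messages forced after it.
Everything else can be placed before the vendor quote in some valid order, so the vendor quote can sit as late as position 8 − 3 = 5.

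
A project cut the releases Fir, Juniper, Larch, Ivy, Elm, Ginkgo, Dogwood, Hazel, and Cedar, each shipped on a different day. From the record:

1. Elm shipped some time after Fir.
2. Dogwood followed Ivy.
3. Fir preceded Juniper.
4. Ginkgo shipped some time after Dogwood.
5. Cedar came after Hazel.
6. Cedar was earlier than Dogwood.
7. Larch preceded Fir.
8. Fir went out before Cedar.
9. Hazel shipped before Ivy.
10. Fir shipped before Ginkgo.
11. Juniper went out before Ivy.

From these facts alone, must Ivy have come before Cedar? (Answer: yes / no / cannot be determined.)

No chain of stated constraints runs from Ivy to Cedar, and none runs from Cedar to Ivy either.
So the relative order of Ivy and Cedar is not fixed by the given facts.

cannot be determined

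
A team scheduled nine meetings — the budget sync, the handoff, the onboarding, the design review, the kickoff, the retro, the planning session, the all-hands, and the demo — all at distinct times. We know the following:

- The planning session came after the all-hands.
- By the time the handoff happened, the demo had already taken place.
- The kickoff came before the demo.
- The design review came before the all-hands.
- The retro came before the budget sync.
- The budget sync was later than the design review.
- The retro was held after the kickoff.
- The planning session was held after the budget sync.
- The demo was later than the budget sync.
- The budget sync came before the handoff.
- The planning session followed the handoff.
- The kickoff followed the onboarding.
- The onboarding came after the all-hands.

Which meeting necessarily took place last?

Every other meeting has a chain of constraints placing it before the planning session, so the planning session is last.

the planning session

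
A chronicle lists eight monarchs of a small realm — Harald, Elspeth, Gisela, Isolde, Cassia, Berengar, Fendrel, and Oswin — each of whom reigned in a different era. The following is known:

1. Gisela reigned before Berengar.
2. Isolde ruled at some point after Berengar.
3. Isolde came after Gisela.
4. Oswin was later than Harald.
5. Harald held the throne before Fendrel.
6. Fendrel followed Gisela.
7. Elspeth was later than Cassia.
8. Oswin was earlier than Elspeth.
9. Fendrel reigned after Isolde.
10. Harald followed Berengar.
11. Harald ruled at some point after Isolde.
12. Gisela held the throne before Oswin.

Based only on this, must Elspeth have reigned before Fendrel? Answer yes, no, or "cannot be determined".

cannot be determined

No chain of stated constraints runs from Elspeth to Fendrel, and none runs from Fendrel to Elspeth either.
So the relative order of Elspeth and Fendrel is not fixed by the given facts.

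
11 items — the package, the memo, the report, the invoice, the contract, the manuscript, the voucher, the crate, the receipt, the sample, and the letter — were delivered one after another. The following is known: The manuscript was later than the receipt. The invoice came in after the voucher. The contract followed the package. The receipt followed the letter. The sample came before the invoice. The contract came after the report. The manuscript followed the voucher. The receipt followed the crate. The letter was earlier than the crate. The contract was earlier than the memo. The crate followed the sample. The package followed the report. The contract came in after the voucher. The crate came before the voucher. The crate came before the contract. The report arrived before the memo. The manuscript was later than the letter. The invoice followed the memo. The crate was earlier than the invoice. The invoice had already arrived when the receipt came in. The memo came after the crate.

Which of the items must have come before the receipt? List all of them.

the contract, the crate, the invoice, the letter, the memo, the package, the report, the sample, the voucher

Directly stated before the receipt: the crate, the invoice, and the letter.
The contract reaches the receipt via the contract → the memo → the invoice → the receipt.
The memo reaches the receipt via the memo → the invoice → the receipt.
The package reaches the receipt via the package → the contract → the memo → the invoice → the receipt.
Likewise the report, the sample, and the voucher each reach the receipt by chaining the stated constraints.
No chain forces the manuscript ahead of the receipt.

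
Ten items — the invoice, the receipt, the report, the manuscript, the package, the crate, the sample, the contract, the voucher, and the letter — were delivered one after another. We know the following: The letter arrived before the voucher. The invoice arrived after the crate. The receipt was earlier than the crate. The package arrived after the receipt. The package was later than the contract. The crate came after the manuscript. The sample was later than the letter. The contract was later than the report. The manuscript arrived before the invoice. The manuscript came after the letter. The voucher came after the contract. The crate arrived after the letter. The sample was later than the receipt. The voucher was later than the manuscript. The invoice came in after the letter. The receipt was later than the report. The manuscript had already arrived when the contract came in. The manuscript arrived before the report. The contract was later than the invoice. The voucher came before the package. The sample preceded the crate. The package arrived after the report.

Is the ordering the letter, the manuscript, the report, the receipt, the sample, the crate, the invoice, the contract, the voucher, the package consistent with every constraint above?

yes

Check each stated constraint against the proposed order — e.g. the report is ahead of the package; the letter is ahead of the voucher. Every pair is in the required order; nothing is violated.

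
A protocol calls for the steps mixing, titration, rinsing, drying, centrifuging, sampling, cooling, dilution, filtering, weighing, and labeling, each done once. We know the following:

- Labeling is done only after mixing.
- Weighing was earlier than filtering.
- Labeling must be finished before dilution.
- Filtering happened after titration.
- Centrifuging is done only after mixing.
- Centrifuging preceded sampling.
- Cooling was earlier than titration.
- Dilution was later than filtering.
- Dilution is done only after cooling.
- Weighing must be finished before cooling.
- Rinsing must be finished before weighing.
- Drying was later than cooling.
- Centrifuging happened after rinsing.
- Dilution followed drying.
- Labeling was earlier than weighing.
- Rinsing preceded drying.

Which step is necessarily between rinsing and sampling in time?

centrifuging

Tracing the constraints gives rinsing → centrifuging → sampling, so centrifuging sits after rinsing and before sampling.
No other step is forced both after rinsing and before sampling.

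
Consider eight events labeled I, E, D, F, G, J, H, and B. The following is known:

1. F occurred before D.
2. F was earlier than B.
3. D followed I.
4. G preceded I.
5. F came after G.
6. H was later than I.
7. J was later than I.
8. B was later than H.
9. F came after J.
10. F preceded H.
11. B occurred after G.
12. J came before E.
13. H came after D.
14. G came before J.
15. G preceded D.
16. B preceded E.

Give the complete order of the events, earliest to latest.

G, I, J, F, D, H, B, E

The constraints fix every adjacent pair, so only one ordering works:
G → I → J → F → D → H → B → E.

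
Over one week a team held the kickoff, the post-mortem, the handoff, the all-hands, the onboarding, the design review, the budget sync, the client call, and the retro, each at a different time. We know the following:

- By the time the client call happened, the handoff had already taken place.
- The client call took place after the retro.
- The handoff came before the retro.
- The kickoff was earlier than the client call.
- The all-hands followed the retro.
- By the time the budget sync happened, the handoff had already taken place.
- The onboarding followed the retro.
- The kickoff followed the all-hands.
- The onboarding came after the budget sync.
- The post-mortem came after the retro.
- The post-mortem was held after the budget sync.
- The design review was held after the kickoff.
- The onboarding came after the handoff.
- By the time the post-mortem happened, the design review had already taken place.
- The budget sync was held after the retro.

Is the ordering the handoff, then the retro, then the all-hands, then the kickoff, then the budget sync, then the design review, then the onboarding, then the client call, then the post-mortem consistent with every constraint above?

Check each stated constraint against the proposed order — e.g. the handoff is ahead of the client call; the retro is ahead of the post-mortem. Every pair is in the required order; nothing is violated.

yes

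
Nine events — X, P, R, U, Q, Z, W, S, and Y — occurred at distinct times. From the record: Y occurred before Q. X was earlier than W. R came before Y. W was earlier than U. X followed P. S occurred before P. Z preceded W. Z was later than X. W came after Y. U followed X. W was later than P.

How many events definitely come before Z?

3

Directly stated before Z: X.
P reaches Z via P → X → Z.
S reaches Z via S → P → X → Z.
No chain forces Y (or any of the others) ahead of Z.
That's P, S, and X — 3 in all.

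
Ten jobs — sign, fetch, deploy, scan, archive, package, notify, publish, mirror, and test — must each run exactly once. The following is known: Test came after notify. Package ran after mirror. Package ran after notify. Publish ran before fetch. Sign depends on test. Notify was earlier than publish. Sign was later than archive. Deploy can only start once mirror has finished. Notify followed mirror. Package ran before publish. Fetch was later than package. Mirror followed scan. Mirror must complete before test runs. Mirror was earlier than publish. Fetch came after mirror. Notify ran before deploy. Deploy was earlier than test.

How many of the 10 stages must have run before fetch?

Directly stated before fetch: mirror, package, and publish.
Notify reaches fetch via notify → publish → fetch.
Scan reaches fetch via scan → mirror → fetch.
No chain forces sign (or any of the others) ahead of fetch.
That's mirror, notify, package, publish, and scan — 5 in all.

5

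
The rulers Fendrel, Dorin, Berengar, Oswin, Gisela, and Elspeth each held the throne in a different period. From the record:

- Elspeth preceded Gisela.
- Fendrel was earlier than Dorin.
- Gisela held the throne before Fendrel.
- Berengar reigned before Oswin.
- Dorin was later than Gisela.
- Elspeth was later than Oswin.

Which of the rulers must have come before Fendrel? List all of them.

Directly stated before Fendrel: Gisela.
Berengar reaches Fendrel via Berengar → Oswin → Elspeth → Gisela → Fendrel.
Elspeth reaches Fendrel via Elspeth → Gisela → Fendrel.
Oswin reaches Fendrel via Oswin → Elspeth → Gisela → Fendrel.

Berengar, Elspeth, Gisela, Oswin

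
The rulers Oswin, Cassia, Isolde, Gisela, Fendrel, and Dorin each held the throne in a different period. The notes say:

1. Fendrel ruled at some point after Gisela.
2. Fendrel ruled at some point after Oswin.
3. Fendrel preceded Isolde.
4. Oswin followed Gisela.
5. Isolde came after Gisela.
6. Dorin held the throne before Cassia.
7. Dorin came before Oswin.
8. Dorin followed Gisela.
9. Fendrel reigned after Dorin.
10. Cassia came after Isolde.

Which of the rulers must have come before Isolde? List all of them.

Dorin, Fendrel, Gisela, Oswin

Directly stated before Isolde: Fendrel and Gisela.
Dorin reaches Isolde via Dorin → Fendrel → Isolde.
Oswin reaches Isolde via Oswin → Fendrel → Isolde.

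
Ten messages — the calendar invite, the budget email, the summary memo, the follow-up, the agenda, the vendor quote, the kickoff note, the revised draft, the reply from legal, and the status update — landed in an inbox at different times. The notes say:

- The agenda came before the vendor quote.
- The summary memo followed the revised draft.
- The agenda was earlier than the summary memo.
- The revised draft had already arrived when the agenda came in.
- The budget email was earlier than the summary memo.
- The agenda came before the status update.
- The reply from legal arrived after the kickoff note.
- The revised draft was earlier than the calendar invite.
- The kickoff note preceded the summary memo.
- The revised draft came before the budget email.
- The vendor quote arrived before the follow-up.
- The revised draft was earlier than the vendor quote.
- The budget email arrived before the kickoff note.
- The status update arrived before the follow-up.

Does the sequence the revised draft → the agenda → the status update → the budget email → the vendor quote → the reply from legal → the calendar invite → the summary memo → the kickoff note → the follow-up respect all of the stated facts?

The constraints require the kickoff note before the summary memo, but in the proposed sequence the summary memo appears ahead of the kickoff note. That one violation is enough.

no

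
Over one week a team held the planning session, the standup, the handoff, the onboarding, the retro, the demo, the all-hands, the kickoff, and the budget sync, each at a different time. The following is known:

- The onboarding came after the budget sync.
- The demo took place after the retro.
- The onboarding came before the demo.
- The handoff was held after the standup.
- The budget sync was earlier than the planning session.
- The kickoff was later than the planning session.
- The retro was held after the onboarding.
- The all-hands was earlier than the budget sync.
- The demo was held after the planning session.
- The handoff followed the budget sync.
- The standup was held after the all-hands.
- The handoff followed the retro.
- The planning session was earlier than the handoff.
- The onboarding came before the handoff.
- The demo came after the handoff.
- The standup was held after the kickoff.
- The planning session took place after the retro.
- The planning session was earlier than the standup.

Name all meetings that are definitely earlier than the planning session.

the all-hands, the budget sync, the onboarding, the retro

Directly stated before the planning session: the budget sync and the retro.
The all-hands reaches the planning session via the all-hands → the budget sync → the planning session.
The onboarding reaches the planning session via the onboarding → the retro → the planning session.
No chain forces the kickoff (or any of the others) ahead of the planning session.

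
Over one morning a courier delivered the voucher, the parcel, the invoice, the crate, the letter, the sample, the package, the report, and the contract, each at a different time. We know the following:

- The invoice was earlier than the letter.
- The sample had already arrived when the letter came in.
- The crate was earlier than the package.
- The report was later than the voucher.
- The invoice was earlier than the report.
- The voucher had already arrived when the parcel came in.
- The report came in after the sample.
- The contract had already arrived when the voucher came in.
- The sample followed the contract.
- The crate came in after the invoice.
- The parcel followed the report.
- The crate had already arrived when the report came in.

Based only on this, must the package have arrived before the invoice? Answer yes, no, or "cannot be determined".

no

Tracing the constraints gives the invoice → the crate → the package, so the invoice must come before the package.
That means the package cannot be before the invoice.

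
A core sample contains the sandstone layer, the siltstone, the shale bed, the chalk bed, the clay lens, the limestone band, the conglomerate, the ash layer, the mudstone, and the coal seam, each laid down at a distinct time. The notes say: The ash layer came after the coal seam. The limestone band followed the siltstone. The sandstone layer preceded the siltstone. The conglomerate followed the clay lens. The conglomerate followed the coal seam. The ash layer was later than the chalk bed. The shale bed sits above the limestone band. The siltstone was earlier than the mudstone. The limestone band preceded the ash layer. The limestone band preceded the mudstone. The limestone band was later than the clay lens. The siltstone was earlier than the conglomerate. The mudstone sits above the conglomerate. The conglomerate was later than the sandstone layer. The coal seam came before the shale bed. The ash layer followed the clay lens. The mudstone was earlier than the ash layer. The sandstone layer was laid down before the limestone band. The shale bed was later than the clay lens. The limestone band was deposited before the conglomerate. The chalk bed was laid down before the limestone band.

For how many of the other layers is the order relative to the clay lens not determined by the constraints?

4

Forced after the clay lens: the ash layer, the conglomerate, the limestone band, the mudstone, and the shale bed.
That leaves the chalk bed, the coal seam, the sandstone layer, and the siltstone with no forced order relative to the clay lens — 4.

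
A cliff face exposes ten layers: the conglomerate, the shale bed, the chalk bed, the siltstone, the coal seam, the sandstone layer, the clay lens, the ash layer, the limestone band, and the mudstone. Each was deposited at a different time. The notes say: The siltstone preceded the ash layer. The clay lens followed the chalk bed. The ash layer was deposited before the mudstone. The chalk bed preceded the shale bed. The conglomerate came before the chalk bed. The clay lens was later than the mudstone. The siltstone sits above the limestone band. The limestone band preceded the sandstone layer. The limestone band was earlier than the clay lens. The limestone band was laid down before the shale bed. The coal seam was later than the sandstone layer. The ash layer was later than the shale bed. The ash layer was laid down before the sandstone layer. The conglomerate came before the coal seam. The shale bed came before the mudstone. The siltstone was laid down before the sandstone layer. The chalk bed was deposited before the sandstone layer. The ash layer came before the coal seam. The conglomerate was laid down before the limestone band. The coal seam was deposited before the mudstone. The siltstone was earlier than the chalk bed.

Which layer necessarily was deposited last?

Every other layer has a chain of constraints placing it before the clay lens, so the clay lens is last.

the clay lens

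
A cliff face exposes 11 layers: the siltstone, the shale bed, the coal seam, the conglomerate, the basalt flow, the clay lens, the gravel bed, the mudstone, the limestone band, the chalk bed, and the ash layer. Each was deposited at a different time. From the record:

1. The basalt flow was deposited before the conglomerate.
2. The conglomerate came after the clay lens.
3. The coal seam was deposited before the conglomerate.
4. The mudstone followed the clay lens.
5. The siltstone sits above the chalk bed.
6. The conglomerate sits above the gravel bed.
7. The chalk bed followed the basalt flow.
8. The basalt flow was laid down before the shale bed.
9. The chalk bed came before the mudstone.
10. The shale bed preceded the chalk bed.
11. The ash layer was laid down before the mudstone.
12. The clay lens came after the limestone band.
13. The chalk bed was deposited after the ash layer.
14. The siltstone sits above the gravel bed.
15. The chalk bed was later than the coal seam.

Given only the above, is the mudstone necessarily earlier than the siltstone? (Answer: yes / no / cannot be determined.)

cannot be determined

No chain of stated constraints runs from the mudstone to the siltstone, and none runs from the siltstone to the mudstone either.
So the relative order of the mudstone and the siltstone is not fixed by the given facts.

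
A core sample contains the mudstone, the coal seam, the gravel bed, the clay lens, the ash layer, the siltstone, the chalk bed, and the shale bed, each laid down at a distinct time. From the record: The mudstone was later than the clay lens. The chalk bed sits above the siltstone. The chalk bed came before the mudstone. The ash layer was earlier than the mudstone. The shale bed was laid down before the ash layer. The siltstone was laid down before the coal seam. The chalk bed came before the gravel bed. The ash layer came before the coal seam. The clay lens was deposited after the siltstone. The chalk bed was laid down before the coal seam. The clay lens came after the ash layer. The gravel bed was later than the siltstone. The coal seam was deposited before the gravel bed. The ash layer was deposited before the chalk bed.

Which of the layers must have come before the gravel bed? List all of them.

Directly stated before the gravel bed: the chalk bed, the coal seam, and the siltstone.
The ash layer reaches the gravel bed via the ash layer → the chalk bed → the gravel bed.
The shale bed reaches the gravel bed via the shale bed → the ash layer → the chalk bed → the gravel bed.
No chain forces the mudstone (or any of the others) ahead of the gravel bed.

the ash layer, the chalk bed, the coal seam, the shale bed, the siltstone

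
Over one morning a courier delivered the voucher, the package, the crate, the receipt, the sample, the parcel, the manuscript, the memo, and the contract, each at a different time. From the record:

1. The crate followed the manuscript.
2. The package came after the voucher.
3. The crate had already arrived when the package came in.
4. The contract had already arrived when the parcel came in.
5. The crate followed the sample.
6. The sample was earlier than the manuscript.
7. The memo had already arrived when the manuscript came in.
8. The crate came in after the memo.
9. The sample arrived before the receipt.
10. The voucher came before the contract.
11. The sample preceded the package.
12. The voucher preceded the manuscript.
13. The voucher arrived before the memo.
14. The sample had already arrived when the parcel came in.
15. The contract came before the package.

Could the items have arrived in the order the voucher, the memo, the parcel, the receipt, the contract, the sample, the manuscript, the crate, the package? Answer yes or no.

no

The constraints require the sample before the receipt, but in the proposed sequence the receipt appears ahead of the sample. That one violation is enough.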